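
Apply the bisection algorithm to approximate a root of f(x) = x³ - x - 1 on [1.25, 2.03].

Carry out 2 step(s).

f(x) = x³ - x - 1
Initial interval: [1.25, 2.03]

Iteration 1:
  c_1 = (1.250000 + 2.030000)/2 = 1.640000
  f(c_1) = f(1.640000) = 1.770944
  f(a) × f(c) < 0, new interval: [1.250000, 1.640000]
Iteration 2:
  c_2 = (1.250000 + 1.640000)/2 = 1.445000
  f(c_2) = f(1.445000) = 0.572196
  f(a) × f(c) < 0, new interval: [1.250000, 1.445000]

After 2 iteration(s), the approximation is c_2 = 1.445000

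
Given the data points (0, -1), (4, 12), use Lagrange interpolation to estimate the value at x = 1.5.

Lagrange interpolation formula:
P(x) = Σ yᵢ × Lᵢ(x)
where Lᵢ(x) = Π_{j≠i} (x - xⱼ)/(xᵢ - xⱼ)

L_0(1.5) = (1.5 - 4)/(0 - 4) = 0.625000
L_1(1.5) = (1.5 - 0)/(4 - 0) = 0.375000

P(1.5) = (-1)×L_0(1.5) + 12×L_1(1.5)
P(1.5) = 3.875000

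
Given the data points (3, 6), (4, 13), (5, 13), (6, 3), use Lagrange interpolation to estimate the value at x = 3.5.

Lagrange interpolation formula:
P(x) = Σ yᵢ × Lᵢ(x)
where Lᵢ(x) = Π_{j≠i} (x - xⱼ)/(xᵢ - xⱼ)

L_0(3.5) = (3.5 - 4)/(3 - 4) × (3.5 - 5)/(3 - 5) × (3.5 - 6)/(3 - 6) = 0.312500
L_1(3.5) = (3.5 - 3)/(4 - 3) × (3.5 - 5)/(4 - 5) × (3.5 - 6)/(4 - 6) = 0.937500
L_2(3.5) = (3.5 - 3)/(5 - 3) × (3.5 - 4)/(5 - 4) × (3.5 - 6)/(5 - 6) = -0.312500
L_3(3.5) = (3.5 - 3)/(6 - 3) × (3.5 - 4)/(6 - 4) × (3.5 - 5)/(6 - 5) = 0.062500

P(3.5) = 6×L_0(3.5) + 13×L_1(3.5) + 13×L_2(3.5) + 3×L_3(3.5)
P(3.5) = 10.187500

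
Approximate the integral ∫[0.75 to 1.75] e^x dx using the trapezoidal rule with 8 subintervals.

f(x) = e^x
a = 0.75, b = 1.75, n = 8
h = (b - a)/n = 0.125000

Trapezoidal rule: (h/2)[f(x₀) + 2f(x₁) + 2f(x₂) + ... + f(xₙ)]

x_0 = 0.7500, f(x_0) = 2.117000, coefficient = 1
x_1 = 0.8750, f(x_1) = 2.398875, coefficient = 2
x_2 = 1.0000, f(x_2) = 2.718282, coefficient = 2
x_3 = 1.1250, f(x_3) = 3.080217, coefficient = 2
x_4 = 1.2500, f(x_4) = 3.490343, coefficient = 2
x_5 = 1.3750, f(x_5) = 3.955077, coefficient = 2
x_6 = 1.5000, f(x_6) = 4.481689, coefficient = 2
x_7 = 1.6250, f(x_7) = 5.078419, coefficient = 2
x_8 = 1.7500, f(x_8) = 5.754603, coefficient = 1

I ≈ (0.125000/2) × 58.277406 = 3.642338
Exact value: 3.637603
Error: 0.004735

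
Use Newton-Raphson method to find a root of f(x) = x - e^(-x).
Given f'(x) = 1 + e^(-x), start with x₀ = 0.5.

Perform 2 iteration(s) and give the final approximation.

f(x) = x - e^(-x)
f'(x) = 1 + e^(-x)
x₀ = 0.5

Newton-Raphson formula: x_{n+1} = x_n - f(x_n)/f'(x_n)

Iteration 1:
  f(0.500000) = -0.106531
  f'(0.500000) = 1.606531
  x_1 = 0.500000 - (-0.106531)/1.606531 = 0.566311
Iteration 2:
  f(0.566311) = -0.001305
  f'(0.566311) = 1.567616
  x_2 = 0.566311 - (-0.001305)/1.567616 = 0.567143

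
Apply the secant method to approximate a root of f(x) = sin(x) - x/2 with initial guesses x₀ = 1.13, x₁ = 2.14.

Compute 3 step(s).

f(x) = sin(x) - x/2
x₀ = 1.13, x₁ = 2.14

Secant formula: x_{n+1} = x_n - f(x_n)(x_n - x_{n-1})/(f(x_n) - f(x_{n-1}))

Iteration 1:
  f(1.130000) = 0.339412
  f(2.140000) = -0.227670
  x_2 = 2.140000 - (-0.227670)×(2.140000 - 1.130000)/(-0.227670 - 0.339412)
       = 1.734510
Iteration 2:
  f(2.140000) = -0.227670
  f(1.734510) = 0.119374
  x_3 = 1.734510 - 0.119374×(1.734510 - 2.140000)/(0.119374 - (-0.227670))
       = 1.873988
Iteration 3:
  f(1.734510) = 0.119374
  f(1.873988) = 0.017395
  x_4 = 1.873988 - 0.017395×(1.873988 - 1.734510)/(0.017395 - 0.119374)
       = 1.897779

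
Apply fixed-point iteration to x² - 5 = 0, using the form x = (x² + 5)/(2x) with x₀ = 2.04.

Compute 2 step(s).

Equation: x² - 5 = 0
Fixed-point form: x = (x² + 5)/(2x)
x₀ = 2.04

x_1 = g(2.040000) = 2.245490
x_2 = g(2.245490) = 2.236088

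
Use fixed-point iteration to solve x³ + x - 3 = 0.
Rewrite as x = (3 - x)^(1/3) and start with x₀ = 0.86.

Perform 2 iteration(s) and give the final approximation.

Equation: x³ + x - 3 = 0
Fixed-point form: x = (3 - x)^(1/3)
x₀ = 0.86

x_1 = g(0.860000) = 1.288659
x_2 = g(1.288659) = 1.196131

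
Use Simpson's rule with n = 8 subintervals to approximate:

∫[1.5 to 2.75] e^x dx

f(x) = e^x
a = 1.5, b = 2.75, n = 8
h = (b - a)/n = 0.156250

Simpson's rule: (h/3)[f(x₀) + 4f(x₁) + 2f(x₂) + ... + f(xₙ)]

x_0 = 1.5000, f(x_0) = 4.481689, coefficient = 1
x_1 = 1.6562, f(x_1) = 5.239625, coefficient = 4
x_2 = 1.8125, f(x_2) = 6.125743, coefficient = 2
x_3 = 1.9688, f(x_3) = 7.161719, coefficient = 4
x_4 = 2.1250, f(x_4) = 8.372897, coefficient = 2
x_5 = 2.2812, f(x_5) = 9.788909, coefficient = 4
x_6 = 2.4375, f(x_6) = 11.444394, coefficient = 2
x_7 = 2.5938, f(x_7) = 13.379852, coefficient = 4
x_8 = 2.7500, f(x_8) = 15.642632, coefficient = 1

I ≈ (0.156250/3) × 214.290810 = 11.160980
Exact value: 11.160943
Error: 0.000037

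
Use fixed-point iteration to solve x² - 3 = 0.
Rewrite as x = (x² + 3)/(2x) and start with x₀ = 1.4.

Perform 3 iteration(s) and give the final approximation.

Equation: x² - 3 = 0
Fixed-point form: x = (x² + 3)/(2x)
x₀ = 1.4

x_1 = g(1.400000) = 1.771429
x_2 = g(1.771429) = 1.732488
x_3 = g(1.732488) = 1.732051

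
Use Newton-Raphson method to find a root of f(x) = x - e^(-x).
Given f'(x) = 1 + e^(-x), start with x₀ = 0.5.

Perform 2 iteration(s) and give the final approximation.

f(x) = x - e^(-x)
f'(x) = 1 + e^(-x)
x₀ = 0.5

Newton-Raphson formula: x_{n+1} = x_n - f(x_n)/f'(x_n)

Iteration 1:
  f(0.500000) = -0.106531
  f'(0.500000) = 1.606531
  x_1 = 0.500000 - (-0.106531)/1.606531 = 0.566311
Iteration 2:
  f(0.566311) = -0.001305
  f'(0.566311) = 1.567616
  x_2 = 0.566311 - (-0.001305)/1.567616 = 0.567143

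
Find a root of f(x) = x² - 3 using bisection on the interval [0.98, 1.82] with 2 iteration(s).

f(x) = x² - 3
Initial interval: [0.98, 1.82]

Iteration 1:
  c_1 = (0.980000 + 1.820000)/2 = 1.400000
  f(c_1) = f(1.400000) = -1.040000
  f(a) × f(c) ≥ 0, new interval: [1.400000, 1.820000]
Iteration 2:
  c_2 = (1.400000 + 1.820000)/2 = 1.610000
  f(c_2) = f(1.610000) = -0.407900
  f(a) × f(c) ≥ 0, new interval: [1.610000, 1.820000]

After 2 iteration(s), the approximation is c_2 = 1.610000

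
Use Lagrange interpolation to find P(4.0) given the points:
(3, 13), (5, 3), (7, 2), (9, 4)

Lagrange interpolation formula:
P(x) = Σ yᵢ × Lᵢ(x)
where Lᵢ(x) = Π_{j≠i} (x - xⱼ)/(xᵢ - xⱼ)

L_0(4.0) = (4.0 - 5)/(3 - 5) × (4.0 - 7)/(3 - 7) × (4.0 - 9)/(3 - 9) = 0.312500
L_1(4.0) = (4.0 - 3)/(5 - 3) × (4.0 - 7)/(5 - 7) × (4.0 - 9)/(5 - 9) = 0.937500
L_2(4.0) = (4.0 - 3)/(7 - 3) × (4.0 - 5)/(7 - 5) × (4.0 - 9)/(7 - 9) = -0.312500
L_3(4.0) = (4.0 - 3)/(9 - 3) × (4.0 - 5)/(9 - 5) × (4.0 - 7)/(9 - 7) = 0.062500

P(4.0) = 13×L_0(4.0) + 3×L_1(4.0) + 2×L_2(4.0) + 4×L_3(4.0)
P(4.0) = 6.500000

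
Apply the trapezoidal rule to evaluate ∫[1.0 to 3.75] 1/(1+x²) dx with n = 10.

f(x) = 1/(1+x²)
a = 1.0, b = 3.75, n = 10
h = (b - a)/n = 0.275000

Trapezoidal rule: (h/2)[f(x₀) + 2f(x₁) + 2f(x₂) + ... + f(xₙ)]

x_0 = 1.0000, f(x_0) = 0.500000, coefficient = 1
x_1 = 1.2750, f(x_1) = 0.380862, coefficient = 2
x_2 = 1.5500, f(x_2) = 0.293902, coefficient = 2
x_3 = 1.8250, f(x_3) = 0.230914, coefficient = 2
x_4 = 2.1000, f(x_4) = 0.184843, coefficient = 2
x_5 = 2.3750, f(x_5) = 0.150588, coefficient = 2
x_6 = 2.6500, f(x_6) = 0.124649, coefficient = 2
x_7 = 2.9250, f(x_7) = 0.104650, coefficient = 2
x_8 = 3.2000, f(x_8) = 0.088968, coefficient = 2
x_9 = 3.4750, f(x_9) = 0.076478, coefficient = 2
x_10 = 3.7500, f(x_10) = 0.066390, coefficient = 1

I ≈ (0.275000/2) × 3.838098 = 0.527738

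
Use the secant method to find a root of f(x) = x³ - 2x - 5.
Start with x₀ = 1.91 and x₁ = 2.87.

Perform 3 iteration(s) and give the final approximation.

f(x) = x³ - 2x - 5
x₀ = 1.91, x₁ = 2.87

Secant formula: x_{n+1} = x_n - f(x_n)(x_n - x_{n-1})/(f(x_n) - f(x_{n-1}))

Iteration 1:
  f(1.910000) = -1.852129
  f(2.870000) = 12.899903
  x_2 = 2.870000 - 12.899903×(2.870000 - 1.910000)/(12.899903 - (-1.852129))
       = 2.030529
Iteration 2:
  f(2.870000) = 12.899903
  f(2.030529) = -0.689092
  x_3 = 2.030529 - (-0.689092)×(2.030529 - 2.870000)/(-0.689092 - 12.899903)
       = 2.073098
Iteration 3:
  f(2.030529) = -0.689092
  f(2.073098) = -0.236570
  x_4 = 2.073098 - (-0.236570)×(2.073098 - 2.030529)/(-0.236570 - (-0.689092))
       = 2.095352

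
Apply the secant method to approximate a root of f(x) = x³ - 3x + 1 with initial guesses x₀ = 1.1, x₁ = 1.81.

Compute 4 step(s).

f(x) = x³ - 3x + 1
x₀ = 1.1, x₁ = 1.81

Secant formula: x_{n+1} = x_n - f(x_n)(x_n - x_{n-1})/(f(x_n) - f(x_{n-1}))

Iteration 1:
  f(1.100000) = -0.969000
  f(1.810000) = 1.499741
  x_2 = 1.810000 - 1.499741×(1.810000 - 1.100000)/(1.499741 - (-0.969000))
       = 1.378681
Iteration 2:
  f(1.810000) = 1.499741
  f(1.378681) = -0.515501
  x_3 = 1.378681 - (-0.515501)×(1.378681 - 1.810000)/(-0.515501 - 1.499741)
       = 1.489012
Iteration 3:
  f(1.378681) = -0.515501
  f(1.489012) = -0.165661
  x_4 = 1.489012 - (-0.165661)×(1.489012 - 1.378681)/(-0.165661 - (-0.515501))
       = 1.541259
Iteration 4:
  f(1.489012) = -0.165661
  f(1.541259) = 0.037450
  x_5 = 1.541259 - 0.037450×(1.541259 - 1.489012)/(0.037450 - (-0.165661))
       = 1.531625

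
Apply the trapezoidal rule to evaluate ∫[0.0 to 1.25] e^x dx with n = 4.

f(x) = e^x
a = 0.0, b = 1.25, n = 4
h = (b - a)/n = 0.312500

Trapezoidal rule: (h/2)[f(x₀) + 2f(x₁) + 2f(x₂) + ... + f(xₙ)]

x_0 = 0.0000, f(x_0) = 1.000000, coefficient = 1
x_1 = 0.3125, f(x_1) = 1.366838, coefficient = 2
x_2 = 0.6250, f(x_2) = 1.868246, coefficient = 2
x_3 = 0.9375, f(x_3) = 2.553589, coefficient = 2
x_4 = 1.2500, f(x_4) = 3.490343, coefficient = 1

I ≈ (0.312500/2) × 16.067690 = 2.510577
Exact value: 2.490343
Error: 0.020234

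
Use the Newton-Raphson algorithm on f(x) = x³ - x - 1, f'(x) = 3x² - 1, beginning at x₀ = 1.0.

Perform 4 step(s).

f(x) = x³ - x - 1
f'(x) = 3x² - 1
x₀ = 1.0

Newton-Raphson formula: x_{n+1} = x_n - f(x_n)/f'(x_n)

Iteration 1:
  f(1.000000) = -1.000000
  f'(1.000000) = 2.000000
  x_1 = 1.000000 - (-1.000000)/2.000000 = 1.500000
Iteration 2:
  f(1.500000) = 0.875000
  f'(1.500000) = 5.750000
  x_2 = 1.500000 - 0.875000/5.750000 = 1.347826
Iteration 3:
  f(1.347826) = 0.100682
  f'(1.347826) = 4.449905
  x_3 = 1.347826 - 0.100682/4.449905 = 1.325200
Iteration 4:
  f(1.325200) = 0.002058
  f'(1.325200) = 4.268468
  x_4 = 1.325200 - 0.002058/4.268468 = 1.324718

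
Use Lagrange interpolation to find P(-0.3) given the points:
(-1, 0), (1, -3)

Lagrange interpolation formula:
P(x) = Σ yᵢ × Lᵢ(x)
where Lᵢ(x) = Π_{j≠i} (x - xⱼ)/(xᵢ - xⱼ)

L_0(-0.3) = (-0.3 - 1)/(-1 - 1) = 0.650000
L_1(-0.3) = (-0.3 - (-1))/(1 - (-1)) = 0.350000

P(-0.3) = 0×L_0(-0.3) + (-3)×L_1(-0.3)
P(-0.3) = -1.050000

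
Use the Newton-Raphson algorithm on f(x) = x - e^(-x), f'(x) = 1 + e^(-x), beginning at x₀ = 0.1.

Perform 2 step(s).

f(x) = x - e^(-x)
f'(x) = 1 + e^(-x)
x₀ = 0.1

Newton-Raphson formula: x_{n+1} = x_n - f(x_n)/f'(x_n)

Iteration 1:
  f(0.100000) = -0.804837
  f'(0.100000) = 1.904837
  x_1 = 0.100000 - (-0.804837)/1.904837 = 0.522523
Iteration 2:
  f(0.522523) = -0.070500
  f'(0.522523) = 1.593023
  x_2 = 0.522523 - (-0.070500)/1.593023 = 0.566778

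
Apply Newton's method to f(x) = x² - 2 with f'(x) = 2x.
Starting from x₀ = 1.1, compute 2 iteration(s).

f(x) = x² - 2
f'(x) = 2x
x₀ = 1.1

Newton-Raphson formula: x_{n+1} = x_n - f(x_n)/f'(x_n)

Iteration 1:
  f(1.100000) = -0.790000
  f'(1.100000) = 2.200000
  x_1 = 1.100000 - (-0.790000)/2.200000 = 1.459091
Iteration 2:
  f(1.459091) = 0.128946
  f'(1.459091) = 2.918182
  x_2 = 1.459091 - 0.128946/2.918182 = 1.414904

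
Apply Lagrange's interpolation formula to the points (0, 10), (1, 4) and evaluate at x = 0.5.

Lagrange interpolation formula:
P(x) = Σ yᵢ × Lᵢ(x)
where Lᵢ(x) = Π_{j≠i} (x - xⱼ)/(xᵢ - xⱼ)

L_0(0.5) = (0.5 - 1)/(0 - 1) = 0.500000
L_1(0.5) = (0.5 - 0)/(1 - 0) = 0.500000

P(0.5) = 10×L_0(0.5) + 4×L_1(0.5)
P(0.5) = 7.000000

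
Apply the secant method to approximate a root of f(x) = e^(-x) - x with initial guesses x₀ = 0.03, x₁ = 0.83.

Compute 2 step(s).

f(x) = e^(-x) - x
x₀ = 0.03, x₁ = 0.83

Secant formula: x_{n+1} = x_n - f(x_n)(x_n - x_{n-1})/(f(x_n) - f(x_{n-1}))

Iteration 1:
  f(0.030000) = 0.940446
  f(0.830000) = -0.393951
  x_2 = 0.830000 - (-0.393951)×(0.830000 - 0.030000)/(-0.393951 - 0.940446)
       = 0.593818
Iteration 2:
  f(0.830000) = -0.393951
  f(0.593818) = -0.041603
  x_3 = 0.593818 - (-0.041603)×(0.593818 - 0.830000)/(-0.041603 - (-0.393951))
       = 0.565931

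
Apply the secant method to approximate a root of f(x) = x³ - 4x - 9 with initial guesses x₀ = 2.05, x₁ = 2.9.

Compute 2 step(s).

f(x) = x³ - 4x - 9
x₀ = 2.05, x₁ = 2.9

Secant formula: x_{n+1} = x_n - f(x_n)(x_n - x_{n-1})/(f(x_n) - f(x_{n-1}))

Iteration 1:
  f(2.050000) = -8.584875
  f(2.900000) = 3.789000
  x_2 = 2.900000 - 3.789000×(2.900000 - 2.050000)/(3.789000 - (-8.584875))
       = 2.639722
Iteration 2:
  f(2.900000) = 3.789000
  f(2.639722) = -1.164960
  x_3 = 2.639722 - (-1.164960)×(2.639722 - 2.900000)/(-1.164960 - 3.789000)
       = 2.700928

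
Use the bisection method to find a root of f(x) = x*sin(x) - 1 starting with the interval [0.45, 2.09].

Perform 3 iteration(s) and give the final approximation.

f(x) = x*sin(x) - 1
Initial interval: [0.45, 2.09]

Iteration 1:
  c_1 = (0.450000 + 2.090000)/2 = 1.270000
  f(c_1) = f(1.270000) = 0.212978
  f(a) × f(c) < 0, new interval: [0.450000, 1.270000]
Iteration 2:
  c_2 = (0.450000 + 1.270000)/2 = 0.860000
  f(c_2) = f(0.860000) = -0.348255
  f(a) × f(c) ≥ 0, new interval: [0.860000, 1.270000]
Iteration 3:
  c_3 = (0.860000 + 1.270000)/2 = 1.065000
  f(c_3) = f(1.065000) = -0.068350
  f(a) × f(c) ≥ 0, new interval: [1.065000, 1.270000]

After 3 iteration(s), the approximation is c_3 = 1.065000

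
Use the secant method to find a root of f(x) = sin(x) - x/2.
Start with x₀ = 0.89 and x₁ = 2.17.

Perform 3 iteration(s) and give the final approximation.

f(x) = sin(x) - x/2
x₀ = 0.89, x₁ = 2.17

Secant formula: x_{n+1} = x_n - f(x_n)(x_n - x_{n-1})/(f(x_n) - f(x_{n-1}))

Iteration 1:
  f(0.890000) = 0.332072
  f(2.170000) = -0.259215
  x_2 = 2.170000 - (-0.259215)×(2.170000 - 0.890000)/(-0.259215 - 0.332072)
       = 1.608859
Iteration 2:
  f(2.170000) = -0.259215
  f(1.608859) = 0.194846
  x_3 = 1.608859 - 0.194846×(1.608859 - 2.170000)/(0.194846 - (-0.259215))
       = 1.849655
Iteration 3:
  f(1.608859) = 0.194846
  f(1.849655) = 0.036543
  x_4 = 1.849655 - 0.036543×(1.849655 - 1.608859)/(0.036543 - 0.194846)
       = 1.905240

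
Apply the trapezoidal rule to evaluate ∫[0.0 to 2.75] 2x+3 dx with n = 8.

f(x) = 2x+3
a = 0.0, b = 2.75, n = 8
h = (b - a)/n = 0.343750

Trapezoidal rule: (h/2)[f(x₀) + 2f(x₁) + 2f(x₂) + ... + f(xₙ)]

x_0 = 0.0000, f(x_0) = 3.000000, coefficient = 1
x_1 = 0.3438, f(x_1) = 3.687500, coefficient = 2
x_2 = 0.6875, f(x_2) = 4.375000, coefficient = 2
x_3 = 1.0312, f(x_3) = 5.062500, coefficient = 2
x_4 = 1.3750, f(x_4) = 5.750000, coefficient = 2
x_5 = 1.7188, f(x_5) = 6.437500, coefficient = 2
x_6 = 2.0625, f(x_6) = 7.125000, coefficient = 2
x_7 = 2.4062, f(x_7) = 7.812500, coefficient = 2
x_8 = 2.7500, f(x_8) = 8.500000, coefficient = 1

I ≈ (0.343750/2) × 92.000000 = 15.812500
Exact value: 15.812500
Error: 0.000000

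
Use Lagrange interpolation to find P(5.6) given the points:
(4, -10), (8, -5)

Lagrange interpolation formula:
P(x) = Σ yᵢ × Lᵢ(x)
where Lᵢ(x) = Π_{j≠i} (x - xⱼ)/(xᵢ - xⱼ)

L_0(5.6) = (5.6 - 8)/(4 - 8) = 0.600000
L_1(5.6) = (5.6 - 4)/(8 - 4) = 0.400000

P(5.6) = (-10)×L_0(5.6) + (-5)×L_1(5.6)
P(5.6) = -8.000000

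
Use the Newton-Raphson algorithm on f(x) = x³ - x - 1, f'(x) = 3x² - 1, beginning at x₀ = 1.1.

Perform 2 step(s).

f(x) = x³ - x - 1
f'(x) = 3x² - 1
x₀ = 1.1

Newton-Raphson formula: x_{n+1} = x_n - f(x_n)/f'(x_n)

Iteration 1:
  f(1.100000) = -0.769000
  f'(1.100000) = 2.630000
  x_1 = 1.100000 - (-0.769000)/2.630000 = 1.392395
Iteration 2:
  f(1.392395) = 0.307132
  f'(1.392395) = 4.816295
  x_2 = 1.392395 - 0.307132/4.816295 = 1.328626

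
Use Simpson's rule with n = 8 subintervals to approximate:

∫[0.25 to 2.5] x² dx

f(x) = x²
a = 0.25, b = 2.5, n = 8
h = (b - a)/n = 0.281250

Simpson's rule: (h/3)[f(x₀) + 4f(x₁) + 2f(x₂) + ... + f(xₙ)]

x_0 = 0.2500, f(x_0) = 0.062500, coefficient = 1
x_1 = 0.5312, f(x_1) = 0.282227, coefficient = 4
x_2 = 0.8125, f(x_2) = 0.660156, coefficient = 2
x_3 = 1.0938, f(x_3) = 1.196289, coefficient = 4
x_4 = 1.3750, f(x_4) = 1.890625, coefficient = 2
x_5 = 1.6562, f(x_5) = 2.743164, coefficient = 4
x_6 = 1.9375, f(x_6) = 3.753906, coefficient = 2
x_7 = 2.2188, f(x_7) = 4.922852, coefficient = 4
x_8 = 2.5000, f(x_8) = 6.250000, coefficient = 1

I ≈ (0.281250/3) × 55.500000 = 5.203125
Exact value: 5.203125
Error: 0.000000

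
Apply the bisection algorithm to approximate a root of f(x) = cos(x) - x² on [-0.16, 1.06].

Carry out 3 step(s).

f(x) = cos(x) - x²
Initial interval: [-0.16, 1.06]

Iteration 1:
  c_1 = (-0.160000 + 1.060000)/2 = 0.450000
  f(c_1) = f(0.450000) = 0.697947
  f(a) × f(c) ≥ 0, new interval: [0.450000, 1.060000]
Iteration 2:
  c_2 = (0.450000 + 1.060000)/2 = 0.755000
  f(c_2) = f(0.755000) = 0.158247
  f(a) × f(c) ≥ 0, new interval: [0.755000, 1.060000]
Iteration 3:
  c_3 = (0.755000 + 1.060000)/2 = 0.907500
  f(c_3) = f(0.907500) = -0.207839
  f(a) × f(c) < 0, new interval: [0.755000, 0.907500]

After 3 iteration(s), the approximation is c_3 = 0.907500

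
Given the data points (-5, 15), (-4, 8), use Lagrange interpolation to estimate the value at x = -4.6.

Lagrange interpolation formula:
P(x) = Σ yᵢ × Lᵢ(x)
where Lᵢ(x) = Π_{j≠i} (x - xⱼ)/(xᵢ - xⱼ)

L_0(-4.6) = (-4.6 - (-4))/(-5 - (-4)) = 0.600000
L_1(-4.6) = (-4.6 - (-5))/(-4 - (-5)) = 0.400000

P(-4.6) = 15×L_0(-4.6) + 8×L_1(-4.6)
P(-4.6) = 12.200000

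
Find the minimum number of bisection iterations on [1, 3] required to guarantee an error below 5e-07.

We need (b-a)/2^n ≤ 5e-07
(3 - 1)/2^n ≤ 5e-07
2/2^n ≤ 5e-07
2^n ≥ 4000000
n ≥ log₂(4000000) = 21.93
n ≥ 22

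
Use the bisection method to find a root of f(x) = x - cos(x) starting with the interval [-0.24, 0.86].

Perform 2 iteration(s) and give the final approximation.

f(x) = x - cos(x)
Initial interval: [-0.24, 0.86]

Iteration 1:
  c_1 = (-0.240000 + 0.860000)/2 = 0.310000
  f(c_1) = f(0.310000) = -0.642334
  f(a) × f(c) ≥ 0, new interval: [0.310000, 0.860000]
Iteration 2:
  c_2 = (0.310000 + 0.860000)/2 = 0.585000
  f(c_2) = f(0.585000) = -0.248712
  f(a) × f(c) ≥ 0, new interval: [0.585000, 0.860000]

After 2 iteration(s), the approximation is c_2 = 0.585000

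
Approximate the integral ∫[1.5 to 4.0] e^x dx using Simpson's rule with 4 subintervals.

f(x) = e^x
a = 1.5, b = 4.0, n = 4
h = (b - a)/n = 0.625000

Simpson's rule: (h/3)[f(x₀) + 4f(x₁) + 2f(x₂) + ... + f(xₙ)]

x_0 = 1.5000, f(x_0) = 4.481689, coefficient = 1
x_1 = 2.1250, f(x_1) = 8.372897, coefficient = 4
x_2 = 2.7500, f(x_2) = 15.642632, coefficient = 2
x_3 = 3.3750, f(x_3) = 29.224284, coefficient = 4
x_4 = 4.0000, f(x_4) = 54.598150, coefficient = 1

I ≈ (0.625000/3) × 240.753828 = 50.157047
Exact value: 50.116461
Error: 0.040587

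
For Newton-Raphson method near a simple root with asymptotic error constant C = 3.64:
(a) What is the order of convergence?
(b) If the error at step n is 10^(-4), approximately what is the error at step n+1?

(a) Newton-Raphson has quadratic (order 2) convergence near simple roots.
    This means |e_{n+1}| ≈ C|e_n|².

(b) With |e_n| = 10^(-4) and C = 3.64:
    |e_{n+1}| ≈ 3.64 × (10^(-4))² = 3.64 × 10^(-8)

(a) 2 (quadratic); (b) |e_{n+1}| ≈ 3.640e-08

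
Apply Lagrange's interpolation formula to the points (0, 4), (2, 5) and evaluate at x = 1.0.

Lagrange interpolation formula:
P(x) = Σ yᵢ × Lᵢ(x)
where Lᵢ(x) = Π_{j≠i} (x - xⱼ)/(xᵢ - xⱼ)

L_0(1.0) = (1.0 - 2)/(0 - 2) = 0.500000
L_1(1.0) = (1.0 - 0)/(2 - 0) = 0.500000

P(1.0) = 4×L_0(1.0) + 5×L_1(1.0)
P(1.0) = 4.500000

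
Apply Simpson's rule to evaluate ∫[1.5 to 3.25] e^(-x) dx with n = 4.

f(x) = e^(-x)
a = 1.5, b = 3.25, n = 4
h = (b - a)/n = 0.437500

Simpson's rule: (h/3)[f(x₀) + 4f(x₁) + 2f(x₂) + ... + f(xₙ)]

x_0 = 1.5000, f(x_0) = 0.223130, coefficient = 1
x_1 = 1.9375, f(x_1) = 0.144064, coefficient = 4
x_2 = 2.3750, f(x_2) = 0.093014, coefficient = 2
x_3 = 2.8125, f(x_3) = 0.060055, coefficient = 4
x_4 = 3.2500, f(x_4) = 0.038774, coefficient = 1

I ≈ (0.437500/3) × 1.264407 = 0.184393
Exact value: 0.184356
Error: 0.000037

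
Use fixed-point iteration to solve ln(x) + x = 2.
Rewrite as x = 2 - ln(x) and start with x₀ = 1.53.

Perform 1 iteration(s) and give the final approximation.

Equation: ln(x) + x = 2
Fixed-point form: x = 2 - ln(x)
x₀ = 1.53

x_1 = g(1.530000) = 1.574732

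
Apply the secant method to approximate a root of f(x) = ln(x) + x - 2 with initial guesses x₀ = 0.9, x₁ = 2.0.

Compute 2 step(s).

f(x) = ln(x) + x - 2
x₀ = 0.9, x₁ = 2.0

Secant formula: x_{n+1} = x_n - f(x_n)(x_n - x_{n-1})/(f(x_n) - f(x_{n-1}))

Iteration 1:
  f(0.900000) = -1.205361
  f(2.000000) = 0.693147
  x_2 = 2.000000 - 0.693147×(2.000000 - 0.900000)/(0.693147 - (-1.205361))
       = 1.598389
Iteration 2:
  f(2.000000) = 0.693147
  f(1.598389) = 0.067385
  x_3 = 1.598389 - 0.067385×(1.598389 - 2.000000)/(0.067385 - 0.693147)
       = 1.555141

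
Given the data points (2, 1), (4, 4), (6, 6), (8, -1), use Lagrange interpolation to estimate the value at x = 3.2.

Lagrange interpolation formula:
P(x) = Σ yᵢ × Lᵢ(x)
where Lᵢ(x) = Π_{j≠i} (x - xⱼ)/(xᵢ - xⱼ)

L_0(3.2) = (3.2 - 4)/(2 - 4) × (3.2 - 6)/(2 - 6) × (3.2 - 8)/(2 - 8) = 0.224000
L_1(3.2) = (3.2 - 2)/(4 - 2) × (3.2 - 6)/(4 - 6) × (3.2 - 8)/(4 - 8) = 1.008000
L_2(3.2) = (3.2 - 2)/(6 - 2) × (3.2 - 4)/(6 - 4) × (3.2 - 8)/(6 - 8) = -0.288000
L_3(3.2) = (3.2 - 2)/(8 - 2) × (3.2 - 4)/(8 - 4) × (3.2 - 6)/(8 - 6) = 0.056000

P(3.2) = 1×L_0(3.2) + 4×L_1(3.2) + 6×L_2(3.2) + (-1)×L_3(3.2)
P(3.2) = 2.472000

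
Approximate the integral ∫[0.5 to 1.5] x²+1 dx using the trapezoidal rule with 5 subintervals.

f(x) = x²+1
a = 0.5, b = 1.5, n = 5
h = (b - a)/n = 0.200000

Trapezoidal rule: (h/2)[f(x₀) + 2f(x₁) + 2f(x₂) + ... + f(xₙ)]

x_0 = 0.5000, f(x_0) = 1.250000, coefficient = 1
x_1 = 0.7000, f(x_1) = 1.490000, coefficient = 2
x_2 = 0.9000, f(x_2) = 1.810000, coefficient = 2
x_3 = 1.1000, f(x_3) = 2.210000, coefficient = 2
x_4 = 1.3000, f(x_4) = 2.690000, coefficient = 2
x_5 = 1.5000, f(x_5) = 3.250000, coefficient = 1

I ≈ (0.200000/2) × 20.900000 = 2.090000
Exact value: 2.083333
Error: 0.006667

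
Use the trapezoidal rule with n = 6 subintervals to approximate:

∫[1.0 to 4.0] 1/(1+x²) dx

f(x) = 1/(1+x²)
a = 1.0, b = 4.0, n = 6
h = (b - a)/n = 0.500000

Trapezoidal rule: (h/2)[f(x₀) + 2f(x₁) + 2f(x₂) + ... + f(xₙ)]

x_0 = 1.0000, f(x_0) = 0.500000, coefficient = 1
x_1 = 1.5000, f(x_1) = 0.307692, coefficient = 2
x_2 = 2.0000, f(x_2) = 0.200000, coefficient = 2
x_3 = 2.5000, f(x_3) = 0.137931, coefficient = 2
x_4 = 3.0000, f(x_4) = 0.100000, coefficient = 2
x_5 = 3.5000, f(x_5) = 0.075472, coefficient = 2
x_6 = 4.0000, f(x_6) = 0.058824, coefficient = 1

I ≈ (0.500000/2) × 2.201014 = 0.550253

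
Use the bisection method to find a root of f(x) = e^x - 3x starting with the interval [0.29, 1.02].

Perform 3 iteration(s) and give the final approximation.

f(x) = e^x - 3x
Initial interval: [0.29, 1.02]

Iteration 1:
  c_1 = (0.290000 + 1.020000)/2 = 0.655000
  f(c_1) = f(0.655000) = -0.039857
  f(a) × f(c) < 0, new interval: [0.290000, 0.655000]
Iteration 2:
  c_2 = (0.290000 + 0.655000)/2 = 0.472500
  f(c_2) = f(0.472500) = 0.186499
  f(a) × f(c) ≥ 0, new interval: [0.472500, 0.655000]
Iteration 3:
  c_3 = (0.472500 + 0.655000)/2 = 0.563750
  f(c_3) = f(0.563750) = 0.066000
  f(a) × f(c) ≥ 0, new interval: [0.563750, 0.655000]

After 3 iteration(s), the approximation is c_3 = 0.563750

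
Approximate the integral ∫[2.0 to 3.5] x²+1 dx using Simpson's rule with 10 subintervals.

f(x) = x²+1
a = 2.0, b = 3.5, n = 10
h = (b - a)/n = 0.150000

Simpson's rule: (h/3)[f(x₀) + 4f(x₁) + 2f(x₂) + ... + f(xₙ)]

x_0 = 2.0000, f(x_0) = 5.000000, coefficient = 1
x_1 = 2.1500, f(x_1) = 5.622500, coefficient = 4
x_2 = 2.3000, f(x_2) = 6.290000, coefficient = 2
x_3 = 2.4500, f(x_3) = 7.002500, coefficient = 4
x_4 = 2.6000, f(x_4) = 7.760000, coefficient = 2
x_5 = 2.7500, f(x_5) = 8.562500, coefficient = 4
x_6 = 2.9000, f(x_6) = 9.410000, coefficient = 2
x_7 = 3.0500, f(x_7) = 10.302500, coefficient = 4
x_8 = 3.2000, f(x_8) = 11.240000, coefficient = 2
x_9 = 3.3500, f(x_9) = 12.222500, coefficient = 4
x_10 = 3.5000, f(x_10) = 13.250000, coefficient = 1

I ≈ (0.150000/3) × 262.500000 = 13.125000
Exact value: 13.125000
Error: 0.000000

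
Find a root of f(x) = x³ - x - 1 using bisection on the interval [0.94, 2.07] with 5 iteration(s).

f(x) = x³ - x - 1
Initial interval: [0.94, 2.07]

Iteration 1:
  c_1 = (0.940000 + 2.070000)/2 = 1.505000
  f(c_1) = f(1.505000) = 0.903863
  f(a) × f(c) < 0, new interval: [0.940000, 1.505000]
Iteration 2:
  c_2 = (0.940000 + 1.505000)/2 = 1.222500
  f(c_2) = f(1.222500) = -0.395466
  f(a) × f(c) ≥ 0, new interval: [1.222500, 1.505000]
Iteration 3:
  c_3 = (1.222500 + 1.505000)/2 = 1.363750
  f(c_3) = f(1.363750) = 0.172571
  f(a) × f(c) < 0, new interval: [1.222500, 1.363750]
Iteration 4:
  c_4 = (1.222500 + 1.363750)/2 = 1.293125
  f(c_4) = f(1.293125) = -0.130797
  f(a) × f(c) ≥ 0, new interval: [1.293125, 1.363750]
Iteration 5:
  c_5 = (1.293125 + 1.363750)/2 = 1.328437
  f(c_5) = f(1.328437) = 0.015918
  f(a) × f(c) < 0, new interval: [1.293125, 1.328437]

After 5 iteration(s), the approximation is c_5 = 1.328437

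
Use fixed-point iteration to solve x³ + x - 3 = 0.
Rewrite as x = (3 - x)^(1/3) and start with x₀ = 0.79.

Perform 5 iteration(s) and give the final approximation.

Equation: x³ + x - 3 = 0
Fixed-point form: x = (3 - x)^(1/3)
x₀ = 0.79

x_1 = g(0.790000) = 1.302559
x_2 = g(1.302559) = 1.192884
x_3 = g(1.192884) = 1.218041
x_4 = g(1.218041) = 1.212363
x_5 = g(1.212363) = 1.213649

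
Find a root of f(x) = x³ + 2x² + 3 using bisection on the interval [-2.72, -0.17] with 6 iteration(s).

f(x) = x³ + 2x² + 3
Initial interval: [-2.72, -0.17]

Iteration 1:
  c_1 = (-2.720000 + (-0.170000))/2 = -1.445000
  f(c_1) = f(-1.445000) = 4.158854
  f(a) × f(c) < 0, new interval: [-2.720000, -1.445000]
Iteration 2:
  c_2 = (-2.720000 + (-1.445000))/2 = -2.082500
  f(c_2) = f(-2.082500) = 2.642213
  f(a) × f(c) < 0, new interval: [-2.720000, -2.082500]
Iteration 3:
  c_3 = (-2.720000 + (-2.082500))/2 = -2.401250
  f(c_3) = f(-2.401250) = 0.686392
  f(a) × f(c) < 0, new interval: [-2.720000, -2.401250]
Iteration 4:
  c_4 = (-2.720000 + (-2.401250))/2 = -2.560625
  f(c_4) = f(-2.560625) = -0.675906
  f(a) × f(c) ≥ 0, new interval: [-2.560625, -2.401250]
Iteration 5:
  c_5 = (-2.560625 + (-2.401250))/2 = -2.480938
  f(c_5) = f(-2.480938) = 0.039805
  f(a) × f(c) < 0, new interval: [-2.560625, -2.480938]
Iteration 6:
  c_6 = (-2.560625 + (-2.480938))/2 = -2.520781
  f(c_6) = f(-2.520781) = -0.309220
  f(a) × f(c) ≥ 0, new interval: [-2.520781, -2.480938]

After 6 iteration(s), the approximation is c_6 = -2.520781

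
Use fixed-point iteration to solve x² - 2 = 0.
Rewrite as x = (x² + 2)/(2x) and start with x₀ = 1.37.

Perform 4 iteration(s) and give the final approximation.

Equation: x² - 2 = 0
Fixed-point form: x = (x² + 2)/(2x)
x₀ = 1.37

x_1 = g(1.370000) = 1.414927
x_2 = g(1.414927) = 1.414214
x_3 = g(1.414214) = 1.414214
x_4 = g(1.414214) = 1.414214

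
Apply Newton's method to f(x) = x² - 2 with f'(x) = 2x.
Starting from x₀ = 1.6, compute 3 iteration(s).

f(x) = x² - 2
f'(x) = 2x
x₀ = 1.6

Newton-Raphson formula: x_{n+1} = x_n - f(x_n)/f'(x_n)

Iteration 1:
  f(1.600000) = 0.560000
  f'(1.600000) = 3.200000
  x_1 = 1.600000 - 0.560000/3.200000 = 1.425000
Iteration 2:
  f(1.425000) = 0.030625
  f'(1.425000) = 2.850000
  x_2 = 1.425000 - 0.030625/2.850000 = 1.414254
Iteration 3:
  f(1.414254) = 0.000115
  f'(1.414254) = 2.828509
  x_3 = 1.414254 - 0.000115/2.828509 = 1.414214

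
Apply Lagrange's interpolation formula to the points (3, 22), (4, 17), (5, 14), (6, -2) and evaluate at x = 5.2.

Lagrange interpolation formula:
P(x) = Σ yᵢ × Lᵢ(x)
where Lᵢ(x) = Π_{j≠i} (x - xⱼ)/(xᵢ - xⱼ)

L_0(5.2) = (5.2 - 4)/(3 - 4) × (5.2 - 5)/(3 - 5) × (5.2 - 6)/(3 - 6) = 0.032000
L_1(5.2) = (5.2 - 3)/(4 - 3) × (5.2 - 5)/(4 - 5) × (5.2 - 6)/(4 - 6) = -0.176000
L_2(5.2) = (5.2 - 3)/(5 - 3) × (5.2 - 4)/(5 - 4) × (5.2 - 6)/(5 - 6) = 1.056000
L_3(5.2) = (5.2 - 3)/(6 - 3) × (5.2 - 4)/(6 - 4) × (5.2 - 5)/(6 - 5) = 0.088000

P(5.2) = 22×L_0(5.2) + 17×L_1(5.2) + 14×L_2(5.2) + (-2)×L_3(5.2)
P(5.2) = 12.320000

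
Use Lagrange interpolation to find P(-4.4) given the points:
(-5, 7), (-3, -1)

Lagrange interpolation formula:
P(x) = Σ yᵢ × Lᵢ(x)
where Lᵢ(x) = Π_{j≠i} (x - xⱼ)/(xᵢ - xⱼ)

L_0(-4.4) = (-4.4 - (-3))/(-5 - (-3)) = 0.700000
L_1(-4.4) = (-4.4 - (-5))/(-3 - (-5)) = 0.300000

P(-4.4) = 7×L_0(-4.4) + (-1)×L_1(-4.4)
P(-4.4) = 4.600000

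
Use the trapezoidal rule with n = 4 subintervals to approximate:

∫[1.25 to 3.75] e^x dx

f(x) = e^x
a = 1.25, b = 3.75, n = 4
h = (b - a)/n = 0.625000

Trapezoidal rule: (h/2)[f(x₀) + 2f(x₁) + 2f(x₂) + ... + f(xₙ)]

x_0 = 1.2500, f(x_0) = 3.490343, coefficient = 1
x_1 = 1.8750, f(x_1) = 6.520819, coefficient = 2
x_2 = 2.5000, f(x_2) = 12.182494, coefficient = 2
x_3 = 3.1250, f(x_3) = 22.759895, coefficient = 2
x_4 = 3.7500, f(x_4) = 42.521082, coefficient = 1

I ≈ (0.625000/2) × 128.937841 = 40.293075
Exact value: 39.030739
Error: 1.262336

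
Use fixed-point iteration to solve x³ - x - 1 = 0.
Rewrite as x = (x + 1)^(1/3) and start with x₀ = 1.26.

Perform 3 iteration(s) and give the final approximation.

Equation: x³ - x - 1 = 0
Fixed-point form: x = (x + 1)^(1/3)
x₀ = 1.26

x_1 = g(1.260000) = 1.312309
x_2 = g(1.312309) = 1.322357
x_3 = g(1.322357) = 1.324269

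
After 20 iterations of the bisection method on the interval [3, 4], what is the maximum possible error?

Bisection error bound: |error| ≤ (b-a)/2^n
|error| ≤ (4 - 3)/2^20 = 1/2^20
|error| ≤ 0.0000009537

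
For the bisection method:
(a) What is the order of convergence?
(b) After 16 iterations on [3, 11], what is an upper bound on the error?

(a) Bisection has linear (order 1) convergence; the error is halved each step.

(b) Error bound = (b-a)/2^n = (11 - 3)/2^{16}
    = 8/2^{16}

(a) 1 (linear); (b) error ≤ 1.22e-04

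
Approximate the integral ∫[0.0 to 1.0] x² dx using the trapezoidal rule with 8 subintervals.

f(x) = x²
a = 0.0, b = 1.0, n = 8
h = (b - a)/n = 0.125000

Trapezoidal rule: (h/2)[f(x₀) + 2f(x₁) + 2f(x₂) + ... + f(xₙ)]

x_0 = 0.0000, f(x_0) = 0.000000, coefficient = 1
x_1 = 0.1250, f(x_1) = 0.015625, coefficient = 2
x_2 = 0.2500, f(x_2) = 0.062500, coefficient = 2
x_3 = 0.3750, f(x_3) = 0.140625, coefficient = 2
x_4 = 0.5000, f(x_4) = 0.250000, coefficient = 2
x_5 = 0.6250, f(x_5) = 0.390625, coefficient = 2
x_6 = 0.7500, f(x_6) = 0.562500, coefficient = 2
x_7 = 0.8750, f(x_7) = 0.765625, coefficient = 2
x_8 = 1.0000, f(x_8) = 1.000000, coefficient = 1

I ≈ (0.125000/2) × 5.375000 = 0.335938
Exact value: 0.333333
Error: 0.002604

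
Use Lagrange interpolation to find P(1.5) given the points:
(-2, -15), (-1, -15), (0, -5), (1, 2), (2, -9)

Lagrange interpolation formula:
P(x) = Σ yᵢ × Lᵢ(x)
where Lᵢ(x) = Π_{j≠i} (x - xⱼ)/(xᵢ - xⱼ)

L_0(1.5) = (1.5 - (-1))/(-2 - (-1)) × (1.5 - 0)/(-2 - 0) × (1.5 - 1)/(-2 - 1) × (1.5 - 2)/(-2 - 2) = -0.039062
L_1(1.5) = (1.5 - (-2))/(-1 - (-2)) × (1.5 - 0)/(-1 - 0) × (1.5 - 1)/(-1 - 1) × (1.5 - 2)/(-1 - 2) = 0.218750
L_2(1.5) = (1.5 - (-2))/(0 - (-2)) × (1.5 - (-1))/(0 - (-1)) × (1.5 - 1)/(0 - 1) × (1.5 - 2)/(0 - 2) = -0.546875
L_3(1.5) = (1.5 - (-2))/(1 - (-2)) × (1.5 - (-1))/(1 - (-1)) × (1.5 - 0)/(1 - 0) × (1.5 - 2)/(1 - 2) = 1.093750
L_4(1.5) = (1.5 - (-2))/(2 - (-2)) × (1.5 - (-1))/(2 - (-1)) × (1.5 - 0)/(2 - 0) × (1.5 - 1)/(2 - 1) = 0.273438

P(1.5) = (-15)×L_0(1.5) + (-15)×L_1(1.5) + (-5)×L_2(1.5) + 2×L_3(1.5) + (-9)×L_4(1.5)
P(1.5) = -0.234375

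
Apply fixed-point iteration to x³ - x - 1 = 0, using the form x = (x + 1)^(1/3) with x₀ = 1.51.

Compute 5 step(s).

Equation: x³ - x - 1 = 0
Fixed-point form: x = (x + 1)^(1/3)
x₀ = 1.51

x_1 = g(1.510000) = 1.359016
x_2 = g(1.359016) = 1.331201
x_3 = g(1.331201) = 1.325948
x_4 = g(1.325948) = 1.324952
x_5 = g(1.324952) = 1.324762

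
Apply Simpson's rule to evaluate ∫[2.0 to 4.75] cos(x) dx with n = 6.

f(x) = cos(x)
a = 2.0, b = 4.75, n = 6
h = (b - a)/n = 0.458333

Simpson's rule: (h/3)[f(x₀) + 4f(x₁) + 2f(x₂) + ... + f(xₙ)]

x_0 = 2.0000, f(x_0) = -0.416147, coefficient = 1
x_1 = 2.4583, f(x_1) = -0.775519, coefficient = 4
x_2 = 2.9167, f(x_2) = -0.974811, coefficient = 2
x_3 = 3.3750, f(x_3) = -0.972884, coefficient = 4
x_4 = 3.8333, f(x_4) = -0.770137, coefficient = 2
x_5 = 4.2917, f(x_5) = -0.408420, coefficient = 4
x_6 = 4.7500, f(x_6) = 0.037602, coefficient = 1

I ≈ (0.458333/3) × -12.495732 = -1.909070
Exact value: -1.908590
Error: 0.000480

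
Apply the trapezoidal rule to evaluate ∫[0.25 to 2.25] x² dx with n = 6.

f(x) = x²
a = 0.25, b = 2.25, n = 6
h = (b - a)/n = 0.333333

Trapezoidal rule: (h/2)[f(x₀) + 2f(x₁) + 2f(x₂) + ... + f(xₙ)]

x_0 = 0.2500, f(x_0) = 0.062500, coefficient = 1
x_1 = 0.5833, f(x_1) = 0.340278, coefficient = 2
x_2 = 0.9167, f(x_2) = 0.840278, coefficient = 2
x_3 = 1.2500, f(x_3) = 1.562500, coefficient = 2
x_4 = 1.5833, f(x_4) = 2.506944, coefficient = 2
x_5 = 1.9167, f(x_5) = 3.673611, coefficient = 2
x_6 = 2.2500, f(x_6) = 5.062500, coefficient = 1

I ≈ (0.333333/2) × 22.972222 = 3.828704
Exact value: 3.791667
Error: 0.037037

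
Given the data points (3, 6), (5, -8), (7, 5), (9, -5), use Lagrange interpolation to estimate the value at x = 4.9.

Lagrange interpolation formula:
P(x) = Σ yᵢ × Lᵢ(x)
where Lᵢ(x) = Π_{j≠i} (x - xⱼ)/(xᵢ - xⱼ)

L_0(4.9) = (4.9 - 5)/(3 - 5) × (4.9 - 7)/(3 - 7) × (4.9 - 9)/(3 - 9) = 0.017937
L_1(4.9) = (4.9 - 3)/(5 - 3) × (4.9 - 7)/(5 - 7) × (4.9 - 9)/(5 - 9) = 1.022437
L_2(4.9) = (4.9 - 3)/(7 - 3) × (4.9 - 5)/(7 - 5) × (4.9 - 9)/(7 - 9) = -0.048687
L_3(4.9) = (4.9 - 3)/(9 - 3) × (4.9 - 5)/(9 - 5) × (4.9 - 7)/(9 - 7) = 0.008312

P(4.9) = 6×L_0(4.9) + (-8)×L_1(4.9) + 5×L_2(4.9) + (-5)×L_3(4.9)
P(4.9) = -8.356875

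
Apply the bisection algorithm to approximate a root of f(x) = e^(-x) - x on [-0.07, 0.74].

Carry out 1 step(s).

f(x) = e^(-x) - x
Initial interval: [-0.07, 0.74]

Iteration 1:
  c_1 = (-0.070000 + 0.740000)/2 = 0.335000
  f(c_1) = f(0.335000) = 0.380338
  f(a) × f(c) ≥ 0, new interval: [0.335000, 0.740000]

After 1 iteration(s), the approximation is c_1 = 0.335000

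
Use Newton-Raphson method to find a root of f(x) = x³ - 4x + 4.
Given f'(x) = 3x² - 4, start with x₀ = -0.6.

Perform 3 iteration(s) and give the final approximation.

f(x) = x³ - 4x + 4
f'(x) = 3x² - 4
x₀ = -0.6

Newton-Raphson formula: x_{n+1} = x_n - f(x_n)/f'(x_n)

Iteration 1:
  f(-0.600000) = 6.184000
  f'(-0.600000) = -2.920000
  x_1 = -0.600000 - 6.184000/(-2.920000) = 1.517808
Iteration 2:
  f(1.517808) = 1.425405
  f'(1.517808) = 2.911225
  x_2 = 1.517808 - 1.425405/2.911225 = 1.028184
Iteration 3:
  f(1.028184) = 0.974221
  f'(1.028184) = -0.828511
  x_3 = 1.028184 - 0.974221/(-0.828511) = 2.204055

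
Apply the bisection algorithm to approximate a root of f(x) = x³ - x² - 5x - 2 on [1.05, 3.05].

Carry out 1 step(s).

f(x) = x³ - x² - 5x - 2
Initial interval: [1.05, 3.05]

Iteration 1:
  c_1 = (1.050000 + 3.050000)/2 = 2.050000
  f(c_1) = f(2.050000) = -7.837375
  f(a) × f(c) ≥ 0, new interval: [2.050000, 3.050000]

After 1 iteration(s), the approximation is c_1 = 2.050000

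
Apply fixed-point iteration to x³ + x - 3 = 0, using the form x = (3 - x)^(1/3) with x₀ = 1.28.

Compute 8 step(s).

Equation: x³ + x - 3 = 0
Fixed-point form: x = (3 - x)^(1/3)
x₀ = 1.28

x_1 = g(1.280000) = 1.198145
x_2 = g(1.198145) = 1.216858
x_3 = g(1.216858) = 1.212631
x_4 = g(1.212631) = 1.213588
x_5 = g(1.213588) = 1.213372
x_6 = g(1.213372) = 1.213421
x_7 = g(1.213421) = 1.213410
x_8 = g(1.213410) = 1.213412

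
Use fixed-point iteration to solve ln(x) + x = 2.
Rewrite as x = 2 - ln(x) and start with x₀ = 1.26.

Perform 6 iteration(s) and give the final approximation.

Equation: ln(x) + x = 2
Fixed-point form: x = 2 - ln(x)
x₀ = 1.26

x_1 = g(1.260000) = 1.768888
x_2 = g(1.768888) = 1.429649
x_3 = g(1.429649) = 1.642571
x_4 = g(1.642571) = 1.503737
x_5 = g(1.503737) = 1.592047
x_6 = g(1.592047) = 1.534980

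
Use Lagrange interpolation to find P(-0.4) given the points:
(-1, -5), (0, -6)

Lagrange interpolation formula:
P(x) = Σ yᵢ × Lᵢ(x)
where Lᵢ(x) = Π_{j≠i} (x - xⱼ)/(xᵢ - xⱼ)

L_0(-0.4) = (-0.4 - 0)/(-1 - 0) = 0.400000
L_1(-0.4) = (-0.4 - (-1))/(0 - (-1)) = 0.600000

P(-0.4) = (-5)×L_0(-0.4) + (-6)×L_1(-0.4)
P(-0.4) = -5.600000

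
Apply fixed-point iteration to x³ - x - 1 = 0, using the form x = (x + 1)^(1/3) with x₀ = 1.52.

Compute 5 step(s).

Equation: x³ - x - 1 = 0
Fixed-point form: x = (x + 1)^(1/3)
x₀ = 1.52

x_1 = g(1.520000) = 1.360818
x_2 = g(1.360818) = 1.331540
x_3 = g(1.331540) = 1.326013
x_4 = g(1.326013) = 1.324964
x_5 = g(1.324964) = 1.324765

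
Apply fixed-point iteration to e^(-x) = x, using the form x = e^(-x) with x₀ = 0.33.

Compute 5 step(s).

Equation: e^(-x) = x
Fixed-point form: x = e^(-x)
x₀ = 0.33

x_1 = g(0.330000) = 0.718924
x_2 = g(0.718924) = 0.487276
x_3 = g(0.487276) = 0.614297
x_4 = g(0.614297) = 0.541021
x_5 = g(0.541021) = 0.582154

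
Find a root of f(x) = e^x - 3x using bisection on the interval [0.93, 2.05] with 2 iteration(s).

f(x) = e^x - 3x
Initial interval: [0.93, 2.05]

Iteration 1:
  c_1 = (0.930000 + 2.050000)/2 = 1.490000
  f(c_1) = f(1.490000) = -0.032904
  f(a) × f(c) ≥ 0, new interval: [1.490000, 2.050000]
Iteration 2:
  c_2 = (1.490000 + 2.050000)/2 = 1.770000
  f(c_2) = f(1.770000) = 0.560853
  f(a) × f(c) < 0, new interval: [1.490000, 1.770000]

After 2 iteration(s), the approximation is c_2 = 1.770000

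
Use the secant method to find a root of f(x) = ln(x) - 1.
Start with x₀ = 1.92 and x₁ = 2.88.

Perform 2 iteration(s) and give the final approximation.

f(x) = ln(x) - 1
x₀ = 1.92, x₁ = 2.88

Secant formula: x_{n+1} = x_n - f(x_n)(x_n - x_{n-1})/(f(x_n) - f(x_{n-1}))

Iteration 1:
  f(1.920000) = -0.347675
  f(2.880000) = 0.057790
  x_2 = 2.880000 - 0.057790×(2.880000 - 1.920000)/(0.057790 - (-0.347675))
       = 2.743173
Iteration 2:
  f(2.880000) = 0.057790
  f(2.743173) = 0.009115
  x_3 = 2.743173 - 0.009115×(2.743173 - 2.880000)/(0.009115 - 0.057790)
       = 2.717550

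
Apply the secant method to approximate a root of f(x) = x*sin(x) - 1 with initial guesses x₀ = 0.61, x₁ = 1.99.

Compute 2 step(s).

f(x) = x*sin(x) - 1
x₀ = 0.61, x₁ = 1.99

Secant formula: x_{n+1} = x_n - f(x_n)(x_n - x_{n-1})/(f(x_n) - f(x_{n-1}))

Iteration 1:
  f(0.610000) = -0.650551
  f(1.990000) = 0.817693
  x_2 = 1.990000 - 0.817693×(1.990000 - 0.610000)/(0.817693 - (-0.650551))
       = 1.221452
Iteration 2:
  f(1.990000) = 0.817693
  f(1.221452) = 0.147673
  x_3 = 1.221452 - 0.147673×(1.221452 - 1.990000)/(0.147673 - 0.817693)
       = 1.052063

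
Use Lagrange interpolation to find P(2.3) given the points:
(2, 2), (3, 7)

Lagrange interpolation formula:
P(x) = Σ yᵢ × Lᵢ(x)
where Lᵢ(x) = Π_{j≠i} (x - xⱼ)/(xᵢ - xⱼ)

L_0(2.3) = (2.3 - 3)/(2 - 3) = 0.700000
L_1(2.3) = (2.3 - 2)/(3 - 2) = 0.300000

P(2.3) = 2×L_0(2.3) + 7×L_1(2.3)
P(2.3) = 3.500000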